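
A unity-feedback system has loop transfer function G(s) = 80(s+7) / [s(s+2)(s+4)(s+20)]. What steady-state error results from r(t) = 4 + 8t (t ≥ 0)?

16/7

The open loop has one pole at the origin → type 1 system. Treating each term separately:
  • 4: tracked with zero error.
  • 8t: e_ss = 8/K_v with K_v=3.5 → 16/7.
Total e_ss = 16/7.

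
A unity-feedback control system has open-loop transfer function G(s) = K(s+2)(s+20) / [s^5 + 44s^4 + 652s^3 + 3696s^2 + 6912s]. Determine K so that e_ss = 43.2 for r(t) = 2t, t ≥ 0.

Lowest-order denominator term is 6912s, so the open loop has 1 pole at the origin → type 1 system.
K_v = lim_{s→0} s·G(s) = K·2·20 / 6912 = (5/864)·K.
e_ss = 2/K_v = 43.2 ⇒ K_v = 5/108 ⇒ K = (5/108)/(5/864) = 8.

8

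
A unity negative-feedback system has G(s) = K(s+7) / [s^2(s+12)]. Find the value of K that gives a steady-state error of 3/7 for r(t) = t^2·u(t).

8

System type = 2 (two poles at s=0).
K_a = lim_{s→0} s^2·G(s) = K·7 / (12) = (7/12)·K.
e_ss = 2/K_a = 3/7 ⇒ K_a = 14/3 ⇒ K = (14/3)/(7/12) = 8.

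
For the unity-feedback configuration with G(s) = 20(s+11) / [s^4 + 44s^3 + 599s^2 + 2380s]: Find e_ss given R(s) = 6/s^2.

The denominator has no term below 2380s — 1 pole at s=0, type 1.
K_v = lim_{s→0} s·G(s) = 20·11 / 2380 = 11/119.
e_ss = 6/K_v = 6/(11/119) = 714/11.

714/11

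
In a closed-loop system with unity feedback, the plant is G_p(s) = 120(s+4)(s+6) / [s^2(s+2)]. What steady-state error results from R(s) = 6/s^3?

Two free integrators in G_p(s): this is a type 2 system.
K_a = lim_{s→0} s^2·G_p(s) = 120·4·6 / (2) = 1440.
r(t) = 3t^2 gives R(s) = 6/s^3.
e_ss = 6/K_a = 6/1440 = 1/240.

1/240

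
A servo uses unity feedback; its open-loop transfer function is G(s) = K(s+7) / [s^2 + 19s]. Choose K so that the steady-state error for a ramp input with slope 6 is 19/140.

The denominator has no term below 19s — 1 pole at s=0, type 1.
K_v = lim_{s→0} s·G(s) = K·7 / 19 = (7/19)·K.
e_ss = 6/K_v = 19/140 ⇒ K_v = 840/19 ⇒ K = (840/19)/(7/19) = 120.

120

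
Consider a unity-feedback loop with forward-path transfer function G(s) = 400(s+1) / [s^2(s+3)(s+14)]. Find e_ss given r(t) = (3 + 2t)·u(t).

Two free integrators in G(s): this is a type 2 system. Treating each term separately:
  • 3: tracked with zero error.
  • 2t: tracked with zero error.
Total e_ss = 0.

0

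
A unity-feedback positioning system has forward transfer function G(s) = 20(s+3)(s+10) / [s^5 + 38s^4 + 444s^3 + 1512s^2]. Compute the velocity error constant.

K_v = lim_{s→0} s·G(s); with 2 poles at the origin the limit diverges, so K_v = ∞.

infinity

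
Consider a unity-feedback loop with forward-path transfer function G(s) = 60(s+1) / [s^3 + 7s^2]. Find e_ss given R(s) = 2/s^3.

7/30

Factoring s^2 from the denominator leaves a polynomial with constant term 7, so the system is type 2.
K_a = lim_{s→0} s^2·G(s) = 60·1 / 7 = 60/7.
r(t) = t^2 gives R(s) = 2/s^3.
e_ss = 2/K_a = 2/(60/7) = 7/30.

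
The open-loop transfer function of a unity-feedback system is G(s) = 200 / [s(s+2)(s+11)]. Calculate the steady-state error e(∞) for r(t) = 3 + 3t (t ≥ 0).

One free integrator in G(s): this is a type 1 system. By superposition:
  • 3: tracked with zero error.
  • 3t: e_ss = 3/K_v with K_v=100/11 → 0.33.
Total e_ss = 0.33.

0.33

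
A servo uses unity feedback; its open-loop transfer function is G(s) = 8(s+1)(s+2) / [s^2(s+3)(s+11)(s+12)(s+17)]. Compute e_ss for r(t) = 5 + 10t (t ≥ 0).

The open loop has two poles at the origin → type 2 system. Taking each input component in turn:
  • 5: tracked with zero error.
  • 10t: tracked with zero error.
Total e_ss = 0.

0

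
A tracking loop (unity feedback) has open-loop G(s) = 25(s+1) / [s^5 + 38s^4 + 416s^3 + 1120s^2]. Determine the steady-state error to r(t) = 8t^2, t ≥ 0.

The denominator has no term below 1120s^2 — 2 poles at s=0, type 2.
K_a = lim_{s→0} s^2·G(s) = 25·1 / 1120 = 5/224.
r(t) = 8t^2 gives R(s) = 16/s^3.
e_ss = 16/K_a = 16/(5/224) = 716.8.

716.8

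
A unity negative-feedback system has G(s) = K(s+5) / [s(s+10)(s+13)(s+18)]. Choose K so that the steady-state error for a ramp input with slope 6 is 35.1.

80

System type = 1 (one pole at s=0).
K_v = lim_{s→0} s·G(s) = K·5 / (10·13·18) = (1/468)·K.
e_ss = 6/K_v = 35.1 ⇒ K_v = 20/117 ⇒ K = (20/117)/(1/468) = 80.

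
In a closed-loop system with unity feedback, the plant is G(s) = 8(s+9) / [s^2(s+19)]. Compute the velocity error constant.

infinity

K_v = lim_{s→0} s·G(s); with 2 poles at the origin the limit diverges, so K_v = ∞.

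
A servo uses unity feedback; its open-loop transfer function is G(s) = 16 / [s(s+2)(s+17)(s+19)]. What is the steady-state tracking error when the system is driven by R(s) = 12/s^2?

484.5

One free integrator in G(s): this is a type 1 system.
K_v = lim_{s→0} s·G(s) = 16 / (2·17·19) = 8/323.
e_ss = 12/K_v = 12/(8/323) = 484.5.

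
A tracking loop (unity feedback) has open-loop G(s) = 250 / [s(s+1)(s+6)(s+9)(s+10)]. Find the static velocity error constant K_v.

System type = 1 (one pole at s=0).
K_v = lim_{s→0} s·G(s) = 250 / (1·6·9·10) = 25/54.

25/54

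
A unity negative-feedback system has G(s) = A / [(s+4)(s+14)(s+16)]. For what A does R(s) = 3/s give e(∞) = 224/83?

System type = 0 (no poles at s=0).
K_p = lim_{s→0} G(s) = A / (4·14·16) = (1/896)·A.
e_ss = 3/(1 + K_p) = 224/83 ⇒ 1 + (1/896)·A = 249/224 ⇒ A = 100.

100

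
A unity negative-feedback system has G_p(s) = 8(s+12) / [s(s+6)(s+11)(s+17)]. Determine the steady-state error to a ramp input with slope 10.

116.875

System type = 1 (one pole at s=0).
K_v = lim_{s→0} s·G_p(s) = 8·12 / (6·11·17) = 16/187.
e_ss = 10/K_v = 10/(16/187) = 116.875.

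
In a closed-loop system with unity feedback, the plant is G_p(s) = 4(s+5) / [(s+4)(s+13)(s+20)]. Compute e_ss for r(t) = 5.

260/53

System type = 0 (no poles at s=0).
K_p = lim_{s→0} G_p(s) = 4·5 / (4·13·20) = 1/52.
e_ss = 5/(1 + K_p) = 5/(53/52) = 260/53.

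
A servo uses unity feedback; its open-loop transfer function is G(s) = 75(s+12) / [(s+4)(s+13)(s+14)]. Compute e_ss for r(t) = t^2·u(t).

No free integrators in G(s): this is a type 0 system.
K_a = lim_{s→0} s^2·G(s) = 0; the steady-state error to this parabolic input grows without bound.

infinity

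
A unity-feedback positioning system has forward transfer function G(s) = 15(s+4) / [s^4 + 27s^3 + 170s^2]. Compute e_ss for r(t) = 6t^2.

34

Lowest-order denominator term is 170s^2, so the open loop has 2 poles at the origin → type 2 system.
K_a = lim_{s→0} s^2·G(s) = 15·4 / 170 = 6/17.
r(t) = 6t^2 gives R(s) = 12/s^3.
e_ss = 12/K_a = 12/(6/17) = 34.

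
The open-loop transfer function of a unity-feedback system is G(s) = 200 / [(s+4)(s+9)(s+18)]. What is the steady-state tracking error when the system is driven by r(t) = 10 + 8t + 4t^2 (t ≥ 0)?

infinity

System type = 0 (no poles at s=0). Taking each input component in turn:
  • 10: e_ss = 10/(1+K_p) with K_p=25/81 → 405/53.
  • 8t: a type-0 system cannot track it, e_ss → ∞.
  • 4t^2: a type-0 system cannot track it, e_ss → ∞.
The unbounded component dominates.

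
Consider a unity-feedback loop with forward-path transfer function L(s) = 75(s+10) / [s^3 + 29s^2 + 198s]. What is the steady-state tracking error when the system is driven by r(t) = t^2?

infinity

The denominator has no term below 198s — 1 pole at s=0, type 1.
K_a = lim_{s→0} s^2·L(s) = 0; the steady-state error to this parabolic input grows without bound.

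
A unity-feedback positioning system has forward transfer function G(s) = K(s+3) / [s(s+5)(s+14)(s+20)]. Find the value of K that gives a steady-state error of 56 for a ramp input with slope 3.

25

The open loop has one pole at the origin → type 1 system.
K_v = lim_{s→0} s·G(s) = K·3 / (5·14·20) = (3/1400)·K.
e_ss = 3/K_v = 56 ⇒ K_v = 3/56 ⇒ K = (3/56)/(3/1400) = 25.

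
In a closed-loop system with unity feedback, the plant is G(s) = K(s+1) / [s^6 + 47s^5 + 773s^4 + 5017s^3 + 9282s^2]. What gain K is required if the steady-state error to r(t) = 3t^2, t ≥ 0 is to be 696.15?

80

Factoring s^2 from the denominator leaves a polynomial with constant term 9282, so the system is type 2.
K_a = lim_{s→0} s^2·G(s) = K·1 / 9282 = (1/9282)·K.
e_ss = 6/K_a = 696.15 ⇒ K_a = 40/4641 ⇒ K = (40/4641)/(1/9282) = 80.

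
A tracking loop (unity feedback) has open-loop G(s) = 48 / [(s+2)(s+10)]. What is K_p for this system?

2.4

System type = 0 (no poles at s=0).
K_p = lim_{s→0} G(s) = 48 / (2·10) = 2.4.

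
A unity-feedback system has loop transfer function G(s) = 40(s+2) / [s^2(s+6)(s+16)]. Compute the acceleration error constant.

The open loop has two poles at the origin → type 2 system.
K_a = lim_{s→0} s^2·G(s) = 40·2 / (6·16) = 5/6.

5/6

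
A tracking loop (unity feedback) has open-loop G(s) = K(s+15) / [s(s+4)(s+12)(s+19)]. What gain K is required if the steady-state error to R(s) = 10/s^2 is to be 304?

G(s) has one factor of s in the denominator, so the system is type 1.
K_v = lim_{s→0} s·G(s) = K·15 / (4·12·19) = (5/304)·K.
e_ss = 10/K_v = 304 ⇒ K_v = 5/152 ⇒ K = (5/152)/(5/304) = 2.

2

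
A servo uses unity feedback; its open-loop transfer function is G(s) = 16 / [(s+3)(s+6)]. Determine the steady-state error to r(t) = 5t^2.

G(s) has no factors of s in the denominator, so the system is type 0.
For a type-0 system K_a = 0, so e_ss to a parabolic input is unbounded.

infinity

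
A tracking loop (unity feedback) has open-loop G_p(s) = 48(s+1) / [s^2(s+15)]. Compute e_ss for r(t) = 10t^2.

The open loop has two poles at the origin → type 2 system.
K_a = lim_{s→0} s^2·G_p(s) = 48·1 / (15) = 3.2.
r(t) = 10t^2 gives R(s) = 20/s^3.
e_ss = 20/K_a = 20/3.2 = 6.25.

6.25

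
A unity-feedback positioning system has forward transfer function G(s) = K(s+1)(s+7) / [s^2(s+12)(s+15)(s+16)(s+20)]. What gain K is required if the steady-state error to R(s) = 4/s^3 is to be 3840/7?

System type = 2 (two poles at s=0).
K_a = lim_{s→0} s^2·G(s) = K·1·7 / (12·15·16·20) = (7/57600)·K.
e_ss = 4/K_a = 3840/7 ⇒ K_a = 7/960 ⇒ K = (7/960)/(7/57600) = 60.

60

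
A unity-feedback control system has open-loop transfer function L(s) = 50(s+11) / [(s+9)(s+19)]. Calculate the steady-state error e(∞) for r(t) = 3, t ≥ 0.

513/721

No free integrators in L(s): this is a type 0 system.
K_p = lim_{s→0} L(s) = 50·11 / (9·19) = 550/171.
e_ss = 3/(1 + K_p) = 3/(721/171) = 513/721.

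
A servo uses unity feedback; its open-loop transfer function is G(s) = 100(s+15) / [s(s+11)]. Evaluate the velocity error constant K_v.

1500/11

System type = 1 (one pole at s=0).
K_v = lim_{s→0} s·G(s) = 100·15 / (11) = 1500/11.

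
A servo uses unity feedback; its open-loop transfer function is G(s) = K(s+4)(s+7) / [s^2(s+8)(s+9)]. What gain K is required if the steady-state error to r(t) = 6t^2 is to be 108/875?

G(s) has two factors of s in the denominator, so the system is type 2.
K_a = lim_{s→0} s^2·G(s) = K·4·7 / (8·9) = (7/18)·K.
e_ss = 12/K_a = 108/875 ⇒ K_a = 875/9 ⇒ K = (875/9)/(7/18) = 250.

250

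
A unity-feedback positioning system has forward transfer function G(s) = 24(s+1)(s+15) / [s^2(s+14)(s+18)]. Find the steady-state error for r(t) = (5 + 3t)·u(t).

0

System type = 2 (two poles at s=0). Taking each input component in turn:
  • 5: tracked with zero error.
  • 3t: tracked with zero error.
Total e_ss = 0.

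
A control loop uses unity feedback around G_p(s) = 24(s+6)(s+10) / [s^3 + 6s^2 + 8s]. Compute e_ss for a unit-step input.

0

The denominator has no term below 8s — 1 pole at s=0, type 1.
K_p = ∞ for a type-1 system; e_ss to a step is zero.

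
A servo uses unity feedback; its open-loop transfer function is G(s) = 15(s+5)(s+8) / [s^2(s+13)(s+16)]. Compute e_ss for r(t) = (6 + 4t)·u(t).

0

The open loop has two poles at the origin → type 2 system. Treating each term separately:
  • 6: tracked with zero error.
  • 4t: tracked with zero error.
Total e_ss = 0.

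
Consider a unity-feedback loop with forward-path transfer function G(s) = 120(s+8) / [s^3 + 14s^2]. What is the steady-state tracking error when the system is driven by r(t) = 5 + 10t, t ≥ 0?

0

The denominator has no term below 14s^2 — 2 poles at s=0, type 2. Taking each input component in turn:
  • 5: tracked with zero error.
  • 10t: tracked with zero error.
Total e_ss = 0.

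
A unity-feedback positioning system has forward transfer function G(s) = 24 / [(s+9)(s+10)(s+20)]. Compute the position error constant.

1/75

The open loop has no poles at the origin → type 0 system.
K_p = lim_{s→0} G(s) = 24 / (9·10·20) = 1/75.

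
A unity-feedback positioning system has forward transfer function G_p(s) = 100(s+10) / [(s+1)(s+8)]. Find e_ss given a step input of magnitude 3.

No free integrators in G_p(s): this is a type 0 system.
K_p = lim_{s→0} G_p(s) = 100·10 / (1·8) = 125.
e_ss = 3/(1 + K_p) = 3/126 = 1/42.

1/42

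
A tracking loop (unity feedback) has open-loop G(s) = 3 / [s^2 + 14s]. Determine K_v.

3/14

The denominator has no term below 14s — 1 pole at s=0, type 1.
K_v = lim_{s→0} s·G(s) = 3 / 14 = 3/14.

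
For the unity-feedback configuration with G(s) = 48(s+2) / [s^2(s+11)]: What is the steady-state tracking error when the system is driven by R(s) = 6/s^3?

Two free integrators in G(s): this is a type 2 system.
K_a = lim_{s→0} s^2·G(s) = 48·2 / (11) = 96/11.
r(t) = 3t^2 gives R(s) = 6/s^3.
e_ss = 6/K_a = 6/(96/11) = 0.6875.

0.6875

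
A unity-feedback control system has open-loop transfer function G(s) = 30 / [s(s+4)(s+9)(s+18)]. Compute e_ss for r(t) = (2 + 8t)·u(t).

172.8

One free integrator in G(s): this is a type 1 system. Treating each term separately:
  • 2: tracked with zero error.
  • 8t: e_ss = 8/K_v with K_v=5/108 → 172.8.
Total e_ss = 172.8.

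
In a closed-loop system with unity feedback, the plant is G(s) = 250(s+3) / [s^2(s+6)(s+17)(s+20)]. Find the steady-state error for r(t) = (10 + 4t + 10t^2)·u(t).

54.4

The open loop has two poles at the origin → type 2 system. Taking each input component in turn:
  • 10: tracked with zero error.
  • 4t: tracked with zero error.
  • 10t^2: e_ss = 20/K_a with K_a=25/68 → 54.4.
Total e_ss = 54.4.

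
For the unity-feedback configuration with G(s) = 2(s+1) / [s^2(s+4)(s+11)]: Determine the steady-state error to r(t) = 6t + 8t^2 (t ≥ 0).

352

The open loop has two poles at the origin → type 2 system. By superposition:
  • 6t: tracked with zero error.
  • 8t^2: e_ss = 16/K_a with K_a=1/22 → 352.
Total e_ss = 352.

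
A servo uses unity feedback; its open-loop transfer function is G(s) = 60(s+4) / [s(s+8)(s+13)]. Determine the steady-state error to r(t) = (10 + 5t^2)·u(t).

infinity

G(s) has one factor of s in the denominator, so the system is type 1. Taking each input component in turn:
  • 10: tracked with zero error.
  • 5t^2: a type-1 system cannot track it, e_ss → ∞.
The unbounded component dominates.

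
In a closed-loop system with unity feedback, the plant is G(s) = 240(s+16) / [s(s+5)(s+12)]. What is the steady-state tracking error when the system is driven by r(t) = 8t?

0.125

The open loop has one pole at the origin → type 1 system.
K_v = lim_{s→0} s·G(s) = 240·16 / (5·12) = 64.
e_ss = 8/K_v = 8/64 = 0.125.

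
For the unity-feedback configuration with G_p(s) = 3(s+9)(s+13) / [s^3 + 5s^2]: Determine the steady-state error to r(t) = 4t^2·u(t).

40/351

Lowest-order denominator term is 5s^2, so the open loop has 2 poles at the origin → type 2 system.
K_a = lim_{s→0} s^2·G_p(s) = 3·9·13 / 5 = 70.2.
r(t) = 4t^2 gives R(s) = 8/s^3.
e_ss = 8/K_a = 8/70.2 = 40/351.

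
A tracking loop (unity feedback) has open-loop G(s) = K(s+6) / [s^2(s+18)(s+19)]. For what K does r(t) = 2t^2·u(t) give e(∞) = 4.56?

Two free integrators in G(s): this is a type 2 system.
K_a = lim_{s→0} s^2·G(s) = K·6 / (18·19) = (1/57)·K.
e_ss = 4/K_a = 4.56 ⇒ K_a = 50/57 ⇒ K = (50/57)/(1/57) = 50.

50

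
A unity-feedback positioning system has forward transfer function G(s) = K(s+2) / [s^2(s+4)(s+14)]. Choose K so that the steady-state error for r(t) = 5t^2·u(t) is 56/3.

15

Two free integrators in G(s): this is a type 2 system.
K_a = lim_{s→0} s^2·G(s) = K·2 / (4·14) = (1/28)·K.
e_ss = 10/K_a = 56/3 ⇒ K_a = 15/28 ⇒ K = (15/28)/(1/28) = 15.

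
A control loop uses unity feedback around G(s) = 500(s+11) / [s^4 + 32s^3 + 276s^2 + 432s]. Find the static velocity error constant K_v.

1375/108

Lowest-order denominator term is 432s, so the open loop has 1 pole at the origin → type 1 system.
K_v = lim_{s→0} s·G(s) = 500·11 / 432 = 1375/108.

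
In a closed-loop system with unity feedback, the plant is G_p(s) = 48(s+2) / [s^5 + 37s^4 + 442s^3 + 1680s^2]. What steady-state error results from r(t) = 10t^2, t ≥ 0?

350

Lowest-order denominator term is 1680s^2, so the open loop has 2 poles at the origin → type 2 system.
K_a = lim_{s→0} s^2·G_p(s) = 48·2 / 1680 = 2/35.
r(t) = 10t^2 gives R(s) = 20/s^3.
e_ss = 20/K_a = 20/(2/35) = 350.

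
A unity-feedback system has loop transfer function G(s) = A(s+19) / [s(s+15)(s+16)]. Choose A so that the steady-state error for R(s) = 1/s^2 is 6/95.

200

System type = 1 (one pole at s=0).
K_v = lim_{s→0} s·G(s) = A·19 / (15·16) = (19/240)·A.
e_ss = 1/K_v = 6/95 ⇒ K_v = 95/6 ⇒ A = (95/6)/(19/240) = 200.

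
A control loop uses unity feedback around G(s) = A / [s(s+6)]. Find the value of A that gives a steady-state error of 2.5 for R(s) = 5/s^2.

The open loop has one pole at the origin → type 1 system.
K_v = lim_{s→0} s·G(s) = A / (6) = (1/6)·A.
e_ss = 5/K_v = 2.5 ⇒ K_v = 2 ⇒ A = 2/(1/6) = 12.

12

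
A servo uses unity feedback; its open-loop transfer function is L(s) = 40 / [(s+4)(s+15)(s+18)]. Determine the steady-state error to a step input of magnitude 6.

L(s) has no factors of s in the denominator, so the system is type 0.
K_p = lim_{s→0} L(s) = 40 / (4·15·18) = 1/27.
e_ss = 6/(1 + K_p) = 6/(28/27) = 81/14.

81/14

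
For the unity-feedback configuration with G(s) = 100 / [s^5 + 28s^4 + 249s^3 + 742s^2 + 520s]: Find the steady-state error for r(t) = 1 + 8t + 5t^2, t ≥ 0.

infinity

Factoring s from the denominator leaves a polynomial with constant term 520, so the system is type 1. Treating each term separately:
  • 1: tracked with zero error.
  • 8t: e_ss = 8/K_v with K_v=5/26 → 41.6.
  • 5t^2: a type-1 system cannot track it, e_ss → ∞.
The unbounded component dominates.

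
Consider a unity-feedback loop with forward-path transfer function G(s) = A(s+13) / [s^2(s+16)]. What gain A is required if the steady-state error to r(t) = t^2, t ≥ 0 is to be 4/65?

40

G(s) has two factors of s in the denominator, so the system is type 2.
K_a = lim_{s→0} s^2·G(s) = A·13 / (16) = 0.8125·A.
e_ss = 2/K_a = 4/65 ⇒ K_a = 32.5 ⇒ A = 32.5/0.8125 = 40.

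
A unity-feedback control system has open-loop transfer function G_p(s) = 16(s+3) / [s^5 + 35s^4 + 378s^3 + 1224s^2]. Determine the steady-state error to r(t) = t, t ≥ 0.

0

Lowest-order denominator term is 1224s^2, so the open loop has 2 poles at the origin → type 2 system.
K_v = ∞ for a type-2 system; e_ss to a ramp is zero.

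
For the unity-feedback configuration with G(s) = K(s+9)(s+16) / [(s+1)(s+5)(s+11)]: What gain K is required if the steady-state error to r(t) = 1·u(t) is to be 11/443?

No free integrators in G(s): this is a type 0 system.
K_p = lim_{s→0} G(s) = K·9·16 / (1·5·11) = (144/55)·K.
e_ss = 1/(1 + K_p) = 11/443 ⇒ 1 + (144/55)·K = 443/11 ⇒ K = 15.

15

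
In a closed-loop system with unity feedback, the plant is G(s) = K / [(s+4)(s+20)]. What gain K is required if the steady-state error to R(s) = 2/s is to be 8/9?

100

No free integrators in G(s): this is a type 0 system.
K_p = lim_{s→0} G(s) = K / (4·20) = 0.0125·K.
e_ss = 2/(1 + K_p) = 8/9 ⇒ 1 + 0.0125·K = 2.25 ⇒ K = 100.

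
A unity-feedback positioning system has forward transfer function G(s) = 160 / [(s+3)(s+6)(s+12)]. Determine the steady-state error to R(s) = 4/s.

108/47

G(s) has no factors of s in the denominator, so the system is type 0.
K_p = lim_{s→0} G(s) = 160 / (3·6·12) = 20/27.
e_ss = 4/(1 + K_p) = 4/(47/27) = 108/47.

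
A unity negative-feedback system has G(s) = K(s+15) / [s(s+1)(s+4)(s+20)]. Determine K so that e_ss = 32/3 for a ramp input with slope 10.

G(s) has one factor of s in the denominator, so the system is type 1.
K_v = lim_{s→0} s·G(s) = K·15 / (1·4·20) = 0.1875·K.
e_ss = 10/K_v = 32/3 ⇒ K_v = 0.9375 ⇒ K = 0.9375/0.1875 = 5.

5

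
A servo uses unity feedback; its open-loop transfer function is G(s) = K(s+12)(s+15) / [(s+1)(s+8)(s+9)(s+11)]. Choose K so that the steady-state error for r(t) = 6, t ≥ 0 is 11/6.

The open loop has no poles at the origin → type 0 system.
K_p = lim_{s→0} G(s) = K·12·15 / (1·8·9·11) = (5/22)·K.
e_ss = 6/(1 + K_p) = 11/6 ⇒ 1 + (5/22)·K = 36/11 ⇒ K = 10.

10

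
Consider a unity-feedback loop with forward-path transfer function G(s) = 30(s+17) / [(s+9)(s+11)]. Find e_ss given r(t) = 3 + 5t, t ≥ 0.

infinity

G(s) has no factors of s in the denominator, so the system is type 0. By superposition:
  • 3: e_ss = 3/(1+K_p) with K_p=170/33 → 99/203.
  • 5t: a type-0 system cannot track it, e_ss → ∞.
The unbounded component dominates.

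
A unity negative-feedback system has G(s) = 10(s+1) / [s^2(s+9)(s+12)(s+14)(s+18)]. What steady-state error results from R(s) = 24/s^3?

System type = 2 (two poles at s=0).
K_a = lim_{s→0} s^2·G(s) = 10·1 / (9·12·14·18) = 5/13608.
r(t) = 12t^2 gives R(s) = 24/s^3.
e_ss = 24/K_a = 24/(5/13608) = 65318.4.

65318.4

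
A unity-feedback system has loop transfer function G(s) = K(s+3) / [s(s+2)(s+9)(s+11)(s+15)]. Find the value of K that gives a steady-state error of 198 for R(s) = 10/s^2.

System type = 1 (one pole at s=0).
K_v = lim_{s→0} s·G(s) = K·3 / (2·9·11·15) = (1/990)·K.
e_ss = 10/K_v = 198 ⇒ K_v = 5/99 ⇒ K = (5/99)/(1/990) = 50.

50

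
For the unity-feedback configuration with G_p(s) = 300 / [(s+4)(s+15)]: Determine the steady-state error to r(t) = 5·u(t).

System type = 0 (no poles at s=0).
K_p = lim_{s→0} G_p(s) = 300 / (4·15) = 5.
e_ss = 5/(1 + K_p) = 5/6.

5/6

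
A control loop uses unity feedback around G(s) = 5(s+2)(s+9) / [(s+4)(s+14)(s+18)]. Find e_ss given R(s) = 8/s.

448/61

System type = 0 (no poles at s=0).
K_p = lim_{s→0} G(s) = 5·2·9 / (4·14·18) = 5/56.
e_ss = 8/(1 + K_p) = 8/(61/56) = 448/61.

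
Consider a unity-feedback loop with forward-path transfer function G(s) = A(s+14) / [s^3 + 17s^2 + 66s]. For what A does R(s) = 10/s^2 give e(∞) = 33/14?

20

Factoring s from the denominator leaves a polynomial with constant term 66, so the system is type 1.
K_v = lim_{s→0} s·G(s) = A·14 / 66 = (7/33)·A.
e_ss = 10/K_v = 33/14 ⇒ K_v = 140/33 ⇒ A = (140/33)/(7/33) = 20.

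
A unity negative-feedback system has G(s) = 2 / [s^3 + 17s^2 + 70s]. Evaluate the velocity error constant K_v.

1/35

Factoring s from the denominator leaves a polynomial with constant term 70, so the system is type 1.
K_v = lim_{s→0} s·G(s) = 2 / 70 = 1/35.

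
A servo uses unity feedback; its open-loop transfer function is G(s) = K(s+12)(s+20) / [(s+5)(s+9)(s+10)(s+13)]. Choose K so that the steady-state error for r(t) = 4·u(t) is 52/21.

System type = 0 (no poles at s=0).
K_p = lim_{s→0} G(s) = K·12·20 / (5·9·10·13) = (8/195)·K.
e_ss = 4/(1 + K_p) = 52/21 ⇒ 1 + (8/195)·K = 21/13 ⇒ K = 15.

15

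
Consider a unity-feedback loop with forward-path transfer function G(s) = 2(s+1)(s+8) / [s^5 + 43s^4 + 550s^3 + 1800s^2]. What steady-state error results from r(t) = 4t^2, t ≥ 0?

The denominator has no term below 1800s^2 — 2 poles at s=0, type 2.
K_a = lim_{s→0} s^2·G(s) = 2·1·8 / 1800 = 2/225.
r(t) = 4t^2 gives R(s) = 8/s^3.
e_ss = 8/K_a = 8/(2/225) = 900.

900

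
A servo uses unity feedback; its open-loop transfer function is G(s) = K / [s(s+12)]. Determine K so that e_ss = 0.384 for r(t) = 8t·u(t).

250

One free integrator in G(s): this is a type 1 system.
K_v = lim_{s→0} s·G(s) = K / (12) = (1/12)·K.
e_ss = 8/K_v = 0.384 ⇒ K_v = 125/6 ⇒ K = (125/6)/(1/12) = 250.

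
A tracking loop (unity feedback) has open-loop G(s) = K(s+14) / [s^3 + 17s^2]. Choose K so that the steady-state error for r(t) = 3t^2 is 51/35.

5

Factoring s^2 from the denominator leaves a polynomial with constant term 17, so the system is type 2.
K_a = lim_{s→0} s^2·G(s) = K·14 / 17 = (14/17)·K.
e_ss = 6/K_a = 51/35 ⇒ K_a = 70/17 ⇒ K = (70/17)/(14/17) = 5.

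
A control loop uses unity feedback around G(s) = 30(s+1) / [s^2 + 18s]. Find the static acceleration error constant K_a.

0

Factoring s from the denominator leaves a polynomial with constant term 18, so the system is type 1.
K_a = lim_{s→0} s^2·G(s) = 0 (the extra factor of s kills the finite limit).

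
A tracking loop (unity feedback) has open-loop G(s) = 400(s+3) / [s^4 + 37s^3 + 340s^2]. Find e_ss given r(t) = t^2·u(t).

Lowest-order denominator term is 340s^2, so the open loop has 2 poles at the origin → type 2 system.
K_a = lim_{s→0} s^2·G(s) = 400·3 / 340 = 60/17.
r(t) = t^2 gives R(s) = 2/s^3.
e_ss = 2/K_a = 2/(60/17) = 17/30.

17/30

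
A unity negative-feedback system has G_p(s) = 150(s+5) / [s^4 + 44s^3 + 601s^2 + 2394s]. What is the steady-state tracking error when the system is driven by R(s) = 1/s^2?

3.192

The denominator has no term below 2394s — 1 pole at s=0, type 1.
K_v = lim_{s→0} s·G_p(s) = 150·5 / 2394 = 125/399.
e_ss = 1/K_v = 1/(125/399) = 3.192.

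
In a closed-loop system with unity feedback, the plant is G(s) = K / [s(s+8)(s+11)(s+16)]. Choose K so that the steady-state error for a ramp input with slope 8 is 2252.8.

One free integrator in G(s): this is a type 1 system.
K_v = lim_{s→0} s·G(s) = K / (8·11·16) = (1/1408)·K.
e_ss = 8/K_v = 2252.8 ⇒ K_v = 5/1408 ⇒ K = (5/1408)/(1/1408) = 5.

5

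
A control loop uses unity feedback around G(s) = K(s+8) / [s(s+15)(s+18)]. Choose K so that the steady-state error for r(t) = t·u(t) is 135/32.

The open loop has one pole at the origin → type 1 system.
K_v = lim_{s→0} s·G(s) = K·8 / (15·18) = (4/135)·K.
e_ss = 1/K_v = 135/32 ⇒ K_v = 32/135 ⇒ K = (32/135)/(4/135) = 8.

8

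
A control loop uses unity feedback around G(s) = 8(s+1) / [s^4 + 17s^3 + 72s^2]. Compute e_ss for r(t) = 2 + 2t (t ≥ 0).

Lowest-order denominator term is 72s^2, so the open loop has 2 poles at the origin → type 2 system. By superposition:
  • 2: tracked with zero error.
  • 2t: tracked with zero error.
Total e_ss = 0.

0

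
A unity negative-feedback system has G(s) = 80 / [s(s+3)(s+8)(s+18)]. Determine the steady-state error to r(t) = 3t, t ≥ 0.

16.2

System type = 1 (one pole at s=0).
K_v = lim_{s→0} s·G(s) = 80 / (3·8·18) = 5/27.
e_ss = 3/K_v = 3/(5/27) = 16.2.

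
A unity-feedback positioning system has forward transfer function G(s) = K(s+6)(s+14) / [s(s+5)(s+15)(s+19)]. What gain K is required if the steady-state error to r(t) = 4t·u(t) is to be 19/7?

25

System type = 1 (one pole at s=0).
K_v = lim_{s→0} s·G(s) = K·6·14 / (5·15·19) = (28/475)·K.
e_ss = 4/K_v = 19/7 ⇒ K_v = 28/19 ⇒ K = (28/19)/(28/475) = 25.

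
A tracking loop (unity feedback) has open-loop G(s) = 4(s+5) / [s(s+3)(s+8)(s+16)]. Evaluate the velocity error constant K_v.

System type = 1 (one pole at s=0).
K_v = lim_{s→0} s·G(s) = 4·5 / (3·8·16) = 5/96.

5/96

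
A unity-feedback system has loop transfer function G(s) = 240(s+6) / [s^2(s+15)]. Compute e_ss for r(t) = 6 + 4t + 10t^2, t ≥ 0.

The open loop has two poles at the origin → type 2 system. Treating each term separately:
  • 6: tracked with zero error.
  • 4t: tracked with zero error.
  • 10t^2: e_ss = 20/K_a with K_a=96 → 5/24.
Total e_ss = 5/24.

5/24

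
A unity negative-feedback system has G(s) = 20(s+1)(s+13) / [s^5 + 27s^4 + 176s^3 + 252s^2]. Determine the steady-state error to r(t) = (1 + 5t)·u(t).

0

The denominator has no term below 252s^2 — 2 poles at s=0, type 2. Taking each input component in turn:
  • 1: tracked with zero error.
  • 5t: tracked with zero error.
Total e_ss = 0.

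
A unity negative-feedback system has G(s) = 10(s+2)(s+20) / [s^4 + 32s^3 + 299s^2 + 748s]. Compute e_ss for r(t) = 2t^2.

infinity

The denominator has no term below 748s — 1 pole at s=0, type 1.
K_a = lim_{s→0} s^2·G(s) = 0; the steady-state error to this parabolic input grows without bound.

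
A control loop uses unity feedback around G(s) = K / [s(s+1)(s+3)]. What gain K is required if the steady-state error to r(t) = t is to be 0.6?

5

The open loop has one pole at the origin → type 1 system.
K_v = lim_{s→0} s·G(s) = K / (1·3) = (1/3)·K.
e_ss = 1/K_v = 0.6 ⇒ K_v = 5/3 ⇒ K = (5/3)/(1/3) = 5.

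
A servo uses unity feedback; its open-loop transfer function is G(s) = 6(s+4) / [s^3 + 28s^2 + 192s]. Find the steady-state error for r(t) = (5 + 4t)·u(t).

32

The denominator has no term below 192s — 1 pole at s=0, type 1. By superposition:
  • 5: tracked with zero error.
  • 4t: e_ss = 4/K_v with K_v=0.125 → 32.
Total e_ss = 32.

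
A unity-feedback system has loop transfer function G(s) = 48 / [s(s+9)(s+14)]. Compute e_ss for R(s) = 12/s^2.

31.5

The open loop has one pole at the origin → type 1 system.
K_v = lim_{s→0} s·G(s) = 48 / (9·14) = 8/21.
e_ss = 12/K_v = 12/(8/21) = 31.5.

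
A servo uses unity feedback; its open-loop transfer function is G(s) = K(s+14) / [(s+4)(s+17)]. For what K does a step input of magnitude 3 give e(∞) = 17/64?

50

System type = 0 (no poles at s=0).
K_p = lim_{s→0} G(s) = K·14 / (4·17) = (7/34)·K.
e_ss = 3/(1 + K_p) = 17/64 ⇒ 1 + (7/34)·K = 192/17 ⇒ K = 50.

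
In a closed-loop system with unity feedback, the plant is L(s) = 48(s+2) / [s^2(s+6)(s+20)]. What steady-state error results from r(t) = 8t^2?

20

L(s) has two factors of s in the denominator, so the system is type 2.
K_a = lim_{s→0} s^2·L(s) = 48·2 / (6·20) = 0.8.
r(t) = 8t^2 gives R(s) = 16/s^3.
e_ss = 16/K_a = 16/0.8 = 20.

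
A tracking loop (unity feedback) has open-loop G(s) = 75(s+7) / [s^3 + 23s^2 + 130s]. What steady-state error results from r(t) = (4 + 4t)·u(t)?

The denominator has no term below 130s — 1 pole at s=0, type 1. Taking each input component in turn:
  • 4: tracked with zero error.
  • 4t: e_ss = 4/K_v with K_v=105/26 → 104/105.
Total e_ss = 104/105.

104/105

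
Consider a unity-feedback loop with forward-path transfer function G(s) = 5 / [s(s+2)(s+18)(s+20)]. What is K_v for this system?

The open loop has one pole at the origin → type 1 system.
K_v = lim_{s→0} s·G(s) = 5 / (2·18·20) = 1/144.

1/144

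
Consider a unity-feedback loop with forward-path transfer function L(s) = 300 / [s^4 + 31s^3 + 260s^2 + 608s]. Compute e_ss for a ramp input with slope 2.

304/75

Lowest-order denominator term is 608s, so the open loop has 1 pole at the origin → type 1 system.
K_v = lim_{s→0} s·L(s) = 300 / 608 = 75/152.
e_ss = 2/K_v = 2/(75/152) = 304/75.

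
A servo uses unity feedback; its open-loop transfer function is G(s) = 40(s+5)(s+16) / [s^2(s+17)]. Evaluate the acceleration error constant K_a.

3200/17

Two free integrators in G(s): this is a type 2 system.
K_a = lim_{s→0} s^2·G(s) = 40·5·16 / (17) = 3200/17.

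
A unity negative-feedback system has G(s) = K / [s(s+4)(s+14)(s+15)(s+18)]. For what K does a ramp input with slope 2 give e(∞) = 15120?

2

The open loop has one pole at the origin → type 1 system.
K_v = lim_{s→0} s·G(s) = K / (4·14·15·18) = (1/15120)·K.
e_ss = 2/K_v = 15120 ⇒ K_v = 1/7560 ⇒ K = (1/7560)/(1/15120) = 2.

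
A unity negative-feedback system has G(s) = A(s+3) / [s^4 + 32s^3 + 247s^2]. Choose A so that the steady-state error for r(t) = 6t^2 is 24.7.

Lowest-order denominator term is 247s^2, so the open loop has 2 poles at the origin → type 2 system.
K_a = lim_{s→0} s^2·G(s) = A·3 / 247 = (3/247)·A.
e_ss = 12/K_a = 24.7 ⇒ K_a = 120/247 ⇒ A = (120/247)/(3/247) = 40.

40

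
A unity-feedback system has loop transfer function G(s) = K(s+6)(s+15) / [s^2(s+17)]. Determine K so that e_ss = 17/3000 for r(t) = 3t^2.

200

Two free integrators in G(s): this is a type 2 system.
K_a = lim_{s→0} s^2·G(s) = K·6·15 / (17) = (90/17)·K.
e_ss = 6/K_a = 17/3000 ⇒ K_a = 18000/17 ⇒ K = (18000/17)/(90/17) = 200.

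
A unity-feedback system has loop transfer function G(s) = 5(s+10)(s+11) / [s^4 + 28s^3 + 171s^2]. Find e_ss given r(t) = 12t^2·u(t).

2052/275

Lowest-order denominator term is 171s^2, so the open loop has 2 poles at the origin → type 2 system.
K_a = lim_{s→0} s^2·G(s) = 5·10·11 / 171 = 550/171.
r(t) = 12t^2 gives R(s) = 24/s^3.
e_ss = 24/K_a = 24/(550/171) = 2052/275.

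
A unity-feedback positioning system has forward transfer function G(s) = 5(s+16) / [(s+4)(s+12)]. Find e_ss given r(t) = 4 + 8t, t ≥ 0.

infinity

The open loop has no poles at the origin → type 0 system. By superposition:
  • 4: e_ss = 4/(1+K_p) with K_p=5/3 → 1.5.
  • 8t: a type-0 system cannot track it, e_ss → ∞.
The unbounded component dominates.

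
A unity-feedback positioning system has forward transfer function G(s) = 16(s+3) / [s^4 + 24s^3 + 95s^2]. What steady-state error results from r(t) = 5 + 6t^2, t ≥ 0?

23.75

The denominator has no term below 95s^2 — 2 poles at s=0, type 2. Treating each term separately:
  • 5: tracked with zero error.
  • 6t^2: e_ss = 12/K_a with K_a=48/95 → 23.75.
Total e_ss = 23.75.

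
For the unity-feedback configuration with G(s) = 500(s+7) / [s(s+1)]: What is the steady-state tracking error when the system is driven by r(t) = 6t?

G(s) has one factor of s in the denominator, so the system is type 1.
K_v = lim_{s→0} s·G(s) = 500·7 / (1) = 3500.
e_ss = 6/K_v = 6/3500 = 3/1750.

3/1750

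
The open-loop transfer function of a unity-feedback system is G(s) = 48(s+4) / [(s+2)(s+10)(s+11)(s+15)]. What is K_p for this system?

16/275

System type = 0 (no poles at s=0).
K_p = lim_{s→0} G(s) = 48·4 / (2·10·11·15) = 16/275.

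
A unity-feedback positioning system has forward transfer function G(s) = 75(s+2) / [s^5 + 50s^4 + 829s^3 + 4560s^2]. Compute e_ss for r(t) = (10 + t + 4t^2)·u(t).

The denominator has no term below 4560s^2 — 2 poles at s=0, type 2. Taking each input component in turn:
  • 10: tracked with zero error.
  • t: tracked with zero error.
  • 4t^2: e_ss = 8/K_a with K_a=5/152 → 243.2.
Total e_ss = 243.2.

243.2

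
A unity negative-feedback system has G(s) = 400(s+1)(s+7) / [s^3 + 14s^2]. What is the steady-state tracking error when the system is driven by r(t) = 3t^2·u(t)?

Lowest-order denominator term is 14s^2, so the open loop has 2 poles at the origin → type 2 system.
K_a = lim_{s→0} s^2·G(s) = 400·1·7 / 14 = 200.
r(t) = 3t^2 gives R(s) = 6/s^3.
e_ss = 6/K_a = 6/200 = 0.03.

0.03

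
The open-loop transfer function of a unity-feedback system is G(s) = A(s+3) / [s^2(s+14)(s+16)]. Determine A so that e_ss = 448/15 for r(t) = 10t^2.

The open loop has two poles at the origin → type 2 system.
K_a = lim_{s→0} s^2·G(s) = A·3 / (14·16) = (3/224)·A.
e_ss = 20/K_a = 448/15 ⇒ K_a = 75/112 ⇒ A = (75/112)/(3/224) = 50.

50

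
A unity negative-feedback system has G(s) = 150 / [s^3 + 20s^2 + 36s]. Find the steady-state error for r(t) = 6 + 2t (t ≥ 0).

0.48

Lowest-order denominator term is 36s, so the open loop has 1 pole at the origin → type 1 system. Taking each input component in turn:
  • 6: tracked with zero error.
  • 2t: e_ss = 2/K_v with K_v=25/6 → 0.48.
Total e_ss = 0.48.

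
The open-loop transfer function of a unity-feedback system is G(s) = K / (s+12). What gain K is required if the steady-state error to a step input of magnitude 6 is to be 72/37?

25

System type = 0 (no poles at s=0).
K_p = lim_{s→0} G(s) = K / (12) = (1/12)·K.
e_ss = 6/(1 + K_p) = 72/37 ⇒ 1 + (1/12)·K = 37/12 ⇒ K = 25.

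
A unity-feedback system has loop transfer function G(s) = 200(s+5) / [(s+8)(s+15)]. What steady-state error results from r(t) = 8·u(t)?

System type = 0 (no poles at s=0).
K_p = lim_{s→0} G(s) = 200·5 / (8·15) = 25/3.
e_ss = 8/(1 + K_p) = 8/(28/3) = 6/7.

6/7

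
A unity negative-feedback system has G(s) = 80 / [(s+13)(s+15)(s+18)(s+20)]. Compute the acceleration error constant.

0

System type = 0 (no poles at s=0).
K_a = lim_{s→0} s^2·G(s) = 0 (the extra factor of s kills the finite limit).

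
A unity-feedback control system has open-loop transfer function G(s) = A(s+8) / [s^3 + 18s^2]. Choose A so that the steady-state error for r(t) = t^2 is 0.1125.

40

Factoring s^2 from the denominator leaves a polynomial with constant term 18, so the system is type 2.
K_a = lim_{s→0} s^2·G(s) = A·8 / 18 = (4/9)·A.
e_ss = 2/K_a = 0.1125 ⇒ K_a = 160/9 ⇒ A = (160/9)/(4/9) = 40.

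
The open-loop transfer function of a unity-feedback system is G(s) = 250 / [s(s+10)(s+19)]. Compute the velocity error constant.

System type = 1 (one pole at s=0).
K_v = lim_{s→0} s·G(s) = 250 / (10·19) = 25/19.

25/19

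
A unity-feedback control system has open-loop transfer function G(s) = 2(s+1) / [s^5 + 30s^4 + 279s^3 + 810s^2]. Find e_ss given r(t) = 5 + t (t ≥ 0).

Factoring s^2 from the denominator leaves a polynomial with constant term 810, so the system is type 2. Treating each term separately:
  • 5: tracked with zero error.
  • t: tracked with zero error.
Total e_ss = 0.

0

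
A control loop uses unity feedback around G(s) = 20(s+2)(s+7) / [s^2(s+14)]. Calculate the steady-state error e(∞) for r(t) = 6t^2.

G(s) has two factors of s in the denominator, so the system is type 2.
K_a = lim_{s→0} s^2·G(s) = 20·2·7 / (14) = 20.
r(t) = 6t^2 gives R(s) = 12/s^3.
e_ss = 12/K_a = 12/20 = 0.6.

0.6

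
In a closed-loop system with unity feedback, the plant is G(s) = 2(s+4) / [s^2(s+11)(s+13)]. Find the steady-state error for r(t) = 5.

0

Two free integrators in G(s): this is a type 2 system.
A type-2 system has K_p = ∞, so it tracks a step input with zero steady-state error.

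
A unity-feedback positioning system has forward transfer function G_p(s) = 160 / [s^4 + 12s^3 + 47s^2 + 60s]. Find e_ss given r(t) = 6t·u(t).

Lowest-order denominator term is 60s, so the open loop has 1 pole at the origin → type 1 system.
K_v = lim_{s→0} s·G_p(s) = 160 / 60 = 8/3.
e_ss = 6/K_v = 6/(8/3) = 2.25.

2.25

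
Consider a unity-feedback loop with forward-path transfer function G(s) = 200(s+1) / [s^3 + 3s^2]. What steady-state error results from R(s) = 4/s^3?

0.06

Factoring s^2 from the denominator leaves a polynomial with constant term 3, so the system is type 2.
K_a = lim_{s→0} s^2·G(s) = 200·1 / 3 = 200/3.
r(t) = 2t^2 gives R(s) = 4/s^3.
e_ss = 4/K_a = 4/(200/3) = 0.06.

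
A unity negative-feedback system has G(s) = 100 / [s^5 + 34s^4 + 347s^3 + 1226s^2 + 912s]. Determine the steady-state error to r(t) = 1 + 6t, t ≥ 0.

54.72

Lowest-order denominator term is 912s, so the open loop has 1 pole at the origin → type 1 system. Treating each term separately:
  • 1: tracked with zero error.
  • 6t: e_ss = 6/K_v with K_v=25/228 → 54.72.
Total e_ss = 54.72.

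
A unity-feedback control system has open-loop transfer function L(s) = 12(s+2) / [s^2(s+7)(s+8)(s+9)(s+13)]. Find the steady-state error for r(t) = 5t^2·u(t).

2730

L(s) has two factors of s in the denominator, so the system is type 2.
K_a = lim_{s→0} s^2·L(s) = 12·2 / (7·8·9·13) = 1/273.
r(t) = 5t^2 gives R(s) = 10/s^3.
e_ss = 10/K_a = 10/(1/273) = 2730.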